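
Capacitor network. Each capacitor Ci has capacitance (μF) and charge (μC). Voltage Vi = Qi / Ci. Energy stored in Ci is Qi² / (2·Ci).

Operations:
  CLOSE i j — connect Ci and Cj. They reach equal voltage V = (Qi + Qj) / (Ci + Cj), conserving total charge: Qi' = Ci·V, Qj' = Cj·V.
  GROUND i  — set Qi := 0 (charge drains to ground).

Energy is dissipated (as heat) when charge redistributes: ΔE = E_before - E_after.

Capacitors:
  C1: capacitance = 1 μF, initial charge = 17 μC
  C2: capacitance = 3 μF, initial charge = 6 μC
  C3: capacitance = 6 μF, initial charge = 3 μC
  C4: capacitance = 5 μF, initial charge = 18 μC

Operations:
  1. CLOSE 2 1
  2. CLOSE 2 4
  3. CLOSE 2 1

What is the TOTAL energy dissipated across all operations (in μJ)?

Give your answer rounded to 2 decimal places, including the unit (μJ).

Answer: 89.39 μJ

Derivation:
Initial: C1(1μF, Q=17μC, V=17.00V), C2(3μF, Q=6μC, V=2.00V), C3(6μF, Q=3μC, V=0.50V), C4(5μF, Q=18μC, V=3.60V)
Op 1: CLOSE 2-1: Q_total=23.00, C_total=4.00, V=5.75; Q2=17.25, Q1=5.75; dissipated=84.375
Op 2: CLOSE 2-4: Q_total=35.25, C_total=8.00, V=4.41; Q2=13.22, Q4=22.03; dissipated=4.334
Op 3: CLOSE 2-1: Q_total=18.97, C_total=4.00, V=4.74; Q2=14.23, Q1=4.74; dissipated=0.677
Total dissipated: 89.386 μJ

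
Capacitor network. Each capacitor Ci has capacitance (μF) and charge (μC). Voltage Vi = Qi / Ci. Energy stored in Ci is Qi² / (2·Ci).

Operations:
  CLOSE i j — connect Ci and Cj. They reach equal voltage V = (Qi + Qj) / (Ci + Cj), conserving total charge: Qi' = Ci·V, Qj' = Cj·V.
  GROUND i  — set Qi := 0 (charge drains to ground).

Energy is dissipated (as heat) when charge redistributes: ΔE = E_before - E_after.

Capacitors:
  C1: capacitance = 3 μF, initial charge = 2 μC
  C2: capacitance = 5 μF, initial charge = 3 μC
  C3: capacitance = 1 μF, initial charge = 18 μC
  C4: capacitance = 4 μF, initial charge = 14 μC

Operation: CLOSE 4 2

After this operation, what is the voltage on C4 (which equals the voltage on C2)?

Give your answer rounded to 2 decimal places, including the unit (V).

Initial: C1(3μF, Q=2μC, V=0.67V), C2(5μF, Q=3μC, V=0.60V), C3(1μF, Q=18μC, V=18.00V), C4(4μF, Q=14μC, V=3.50V)
Op 1: CLOSE 4-2: Q_total=17.00, C_total=9.00, V=1.89; Q4=7.56, Q2=9.44; dissipated=9.344

Answer: 1.89 V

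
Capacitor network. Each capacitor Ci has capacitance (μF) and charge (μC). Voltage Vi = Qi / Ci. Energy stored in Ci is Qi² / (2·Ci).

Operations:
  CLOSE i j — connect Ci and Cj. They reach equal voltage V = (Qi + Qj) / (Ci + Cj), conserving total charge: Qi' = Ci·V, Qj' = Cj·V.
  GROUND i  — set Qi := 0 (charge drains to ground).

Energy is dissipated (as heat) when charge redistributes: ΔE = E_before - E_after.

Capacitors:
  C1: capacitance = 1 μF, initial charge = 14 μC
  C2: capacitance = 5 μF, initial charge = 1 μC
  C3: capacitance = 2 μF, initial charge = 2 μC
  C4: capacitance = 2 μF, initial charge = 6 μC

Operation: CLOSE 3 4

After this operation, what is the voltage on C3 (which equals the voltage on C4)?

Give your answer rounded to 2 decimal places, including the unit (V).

Initial: C1(1μF, Q=14μC, V=14.00V), C2(5μF, Q=1μC, V=0.20V), C3(2μF, Q=2μC, V=1.00V), C4(2μF, Q=6μC, V=3.00V)
Op 1: CLOSE 3-4: Q_total=8.00, C_total=4.00, V=2.00; Q3=4.00, Q4=4.00; dissipated=2.000

Answer: 2.00 V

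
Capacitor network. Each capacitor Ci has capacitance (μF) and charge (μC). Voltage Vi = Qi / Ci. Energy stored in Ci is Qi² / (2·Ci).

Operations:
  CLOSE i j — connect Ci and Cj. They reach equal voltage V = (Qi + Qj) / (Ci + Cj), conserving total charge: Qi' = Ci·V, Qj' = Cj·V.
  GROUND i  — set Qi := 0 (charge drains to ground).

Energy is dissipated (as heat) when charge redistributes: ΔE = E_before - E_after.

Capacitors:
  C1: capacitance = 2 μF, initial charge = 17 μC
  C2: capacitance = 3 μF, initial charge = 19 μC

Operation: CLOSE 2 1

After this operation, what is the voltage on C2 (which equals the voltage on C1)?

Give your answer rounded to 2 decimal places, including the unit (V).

Answer: 7.20 V

Derivation:
Initial: C1(2μF, Q=17μC, V=8.50V), C2(3μF, Q=19μC, V=6.33V)
Op 1: CLOSE 2-1: Q_total=36.00, C_total=5.00, V=7.20; Q2=21.60, Q1=14.40; dissipated=2.817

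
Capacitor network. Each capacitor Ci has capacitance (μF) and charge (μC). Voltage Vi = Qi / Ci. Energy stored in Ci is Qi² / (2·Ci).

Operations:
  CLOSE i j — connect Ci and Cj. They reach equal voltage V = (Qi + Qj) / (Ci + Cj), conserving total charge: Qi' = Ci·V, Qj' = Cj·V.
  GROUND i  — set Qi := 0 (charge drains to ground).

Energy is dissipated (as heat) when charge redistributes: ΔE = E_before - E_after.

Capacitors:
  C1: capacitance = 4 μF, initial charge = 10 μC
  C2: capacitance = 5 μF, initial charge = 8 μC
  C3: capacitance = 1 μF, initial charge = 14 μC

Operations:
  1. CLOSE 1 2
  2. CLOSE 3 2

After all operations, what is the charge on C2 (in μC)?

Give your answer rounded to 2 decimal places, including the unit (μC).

Initial: C1(4μF, Q=10μC, V=2.50V), C2(5μF, Q=8μC, V=1.60V), C3(1μF, Q=14μC, V=14.00V)
Op 1: CLOSE 1-2: Q_total=18.00, C_total=9.00, V=2.00; Q1=8.00, Q2=10.00; dissipated=0.900
Op 2: CLOSE 3-2: Q_total=24.00, C_total=6.00, V=4.00; Q3=4.00, Q2=20.00; dissipated=60.000
Final charges: Q1=8.00, Q2=20.00, Q3=4.00

Answer: 20.00 μC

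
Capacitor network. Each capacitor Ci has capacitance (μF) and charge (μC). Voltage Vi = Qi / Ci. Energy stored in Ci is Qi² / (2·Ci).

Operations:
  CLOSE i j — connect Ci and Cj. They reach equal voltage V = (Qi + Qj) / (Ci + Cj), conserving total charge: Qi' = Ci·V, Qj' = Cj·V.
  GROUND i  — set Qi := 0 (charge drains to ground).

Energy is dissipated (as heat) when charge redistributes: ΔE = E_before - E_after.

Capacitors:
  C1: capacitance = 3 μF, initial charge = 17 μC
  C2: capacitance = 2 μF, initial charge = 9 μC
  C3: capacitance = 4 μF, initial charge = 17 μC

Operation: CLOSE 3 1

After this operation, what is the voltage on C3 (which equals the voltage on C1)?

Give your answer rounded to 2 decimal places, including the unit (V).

Answer: 4.86 V

Derivation:
Initial: C1(3μF, Q=17μC, V=5.67V), C2(2μF, Q=9μC, V=4.50V), C3(4μF, Q=17μC, V=4.25V)
Op 1: CLOSE 3-1: Q_total=34.00, C_total=7.00, V=4.86; Q3=19.43, Q1=14.57; dissipated=1.720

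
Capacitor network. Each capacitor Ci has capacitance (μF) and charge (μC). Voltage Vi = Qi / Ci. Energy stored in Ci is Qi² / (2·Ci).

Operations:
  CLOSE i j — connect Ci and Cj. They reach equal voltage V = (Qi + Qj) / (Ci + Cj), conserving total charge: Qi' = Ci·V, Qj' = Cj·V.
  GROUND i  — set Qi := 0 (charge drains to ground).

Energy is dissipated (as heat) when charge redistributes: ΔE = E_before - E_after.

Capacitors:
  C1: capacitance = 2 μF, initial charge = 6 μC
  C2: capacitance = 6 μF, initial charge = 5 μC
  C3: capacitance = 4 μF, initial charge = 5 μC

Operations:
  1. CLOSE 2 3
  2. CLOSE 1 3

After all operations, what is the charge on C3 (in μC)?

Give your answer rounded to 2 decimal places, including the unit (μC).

Answer: 6.67 μC

Derivation:
Initial: C1(2μF, Q=6μC, V=3.00V), C2(6μF, Q=5μC, V=0.83V), C3(4μF, Q=5μC, V=1.25V)
Op 1: CLOSE 2-3: Q_total=10.00, C_total=10.00, V=1.00; Q2=6.00, Q3=4.00; dissipated=0.208
Op 2: CLOSE 1-3: Q_total=10.00, C_total=6.00, V=1.67; Q1=3.33, Q3=6.67; dissipated=2.667
Final charges: Q1=3.33, Q2=6.00, Q3=6.67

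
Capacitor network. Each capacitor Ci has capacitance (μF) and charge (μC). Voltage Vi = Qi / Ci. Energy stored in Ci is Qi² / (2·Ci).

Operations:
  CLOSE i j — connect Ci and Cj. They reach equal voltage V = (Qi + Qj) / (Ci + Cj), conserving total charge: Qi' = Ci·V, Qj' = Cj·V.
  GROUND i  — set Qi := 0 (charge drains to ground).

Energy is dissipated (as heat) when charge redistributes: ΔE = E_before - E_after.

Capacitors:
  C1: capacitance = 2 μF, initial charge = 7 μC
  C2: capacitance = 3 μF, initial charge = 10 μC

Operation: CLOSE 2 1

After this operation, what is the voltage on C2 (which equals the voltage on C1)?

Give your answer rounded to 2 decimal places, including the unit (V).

Initial: C1(2μF, Q=7μC, V=3.50V), C2(3μF, Q=10μC, V=3.33V)
Op 1: CLOSE 2-1: Q_total=17.00, C_total=5.00, V=3.40; Q2=10.20, Q1=6.80; dissipated=0.017

Answer: 3.40 V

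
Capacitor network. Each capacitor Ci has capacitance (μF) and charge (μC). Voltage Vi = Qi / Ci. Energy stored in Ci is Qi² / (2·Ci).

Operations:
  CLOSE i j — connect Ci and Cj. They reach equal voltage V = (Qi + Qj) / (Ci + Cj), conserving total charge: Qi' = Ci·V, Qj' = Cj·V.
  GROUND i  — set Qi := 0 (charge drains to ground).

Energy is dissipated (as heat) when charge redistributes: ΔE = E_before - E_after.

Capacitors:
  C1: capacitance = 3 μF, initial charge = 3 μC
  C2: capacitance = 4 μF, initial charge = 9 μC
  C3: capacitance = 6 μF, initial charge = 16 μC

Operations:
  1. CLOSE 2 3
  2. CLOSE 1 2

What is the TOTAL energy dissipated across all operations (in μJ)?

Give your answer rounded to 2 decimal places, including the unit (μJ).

Initial: C1(3μF, Q=3μC, V=1.00V), C2(4μF, Q=9μC, V=2.25V), C3(6μF, Q=16μC, V=2.67V)
Op 1: CLOSE 2-3: Q_total=25.00, C_total=10.00, V=2.50; Q2=10.00, Q3=15.00; dissipated=0.208
Op 2: CLOSE 1-2: Q_total=13.00, C_total=7.00, V=1.86; Q1=5.57, Q2=7.43; dissipated=1.929
Total dissipated: 2.137 μJ

Answer: 2.14 μJ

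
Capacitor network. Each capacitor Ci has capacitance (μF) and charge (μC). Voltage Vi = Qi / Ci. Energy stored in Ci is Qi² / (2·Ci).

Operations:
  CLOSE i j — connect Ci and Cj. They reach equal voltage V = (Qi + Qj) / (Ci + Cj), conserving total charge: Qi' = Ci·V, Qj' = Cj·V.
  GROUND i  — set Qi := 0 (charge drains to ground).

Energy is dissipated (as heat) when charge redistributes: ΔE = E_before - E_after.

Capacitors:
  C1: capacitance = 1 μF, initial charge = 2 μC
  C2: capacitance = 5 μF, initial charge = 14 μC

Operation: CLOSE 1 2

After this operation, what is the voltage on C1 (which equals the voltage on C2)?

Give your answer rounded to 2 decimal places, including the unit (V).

Initial: C1(1μF, Q=2μC, V=2.00V), C2(5μF, Q=14μC, V=2.80V)
Op 1: CLOSE 1-2: Q_total=16.00, C_total=6.00, V=2.67; Q1=2.67, Q2=13.33; dissipated=0.267

Answer: 2.67 V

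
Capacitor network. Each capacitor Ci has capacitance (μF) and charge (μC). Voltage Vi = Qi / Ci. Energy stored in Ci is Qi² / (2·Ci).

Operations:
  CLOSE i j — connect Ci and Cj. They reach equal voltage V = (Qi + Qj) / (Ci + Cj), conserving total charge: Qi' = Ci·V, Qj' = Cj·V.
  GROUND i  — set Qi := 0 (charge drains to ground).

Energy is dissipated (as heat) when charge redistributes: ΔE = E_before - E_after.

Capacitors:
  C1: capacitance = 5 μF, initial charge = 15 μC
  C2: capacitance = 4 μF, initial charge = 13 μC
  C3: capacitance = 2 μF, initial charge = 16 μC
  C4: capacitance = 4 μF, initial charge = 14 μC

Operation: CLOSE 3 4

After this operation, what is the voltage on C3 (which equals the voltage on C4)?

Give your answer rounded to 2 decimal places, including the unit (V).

Answer: 5.00 V

Derivation:
Initial: C1(5μF, Q=15μC, V=3.00V), C2(4μF, Q=13μC, V=3.25V), C3(2μF, Q=16μC, V=8.00V), C4(4μF, Q=14μC, V=3.50V)
Op 1: CLOSE 3-4: Q_total=30.00, C_total=6.00, V=5.00; Q3=10.00, Q4=20.00; dissipated=13.500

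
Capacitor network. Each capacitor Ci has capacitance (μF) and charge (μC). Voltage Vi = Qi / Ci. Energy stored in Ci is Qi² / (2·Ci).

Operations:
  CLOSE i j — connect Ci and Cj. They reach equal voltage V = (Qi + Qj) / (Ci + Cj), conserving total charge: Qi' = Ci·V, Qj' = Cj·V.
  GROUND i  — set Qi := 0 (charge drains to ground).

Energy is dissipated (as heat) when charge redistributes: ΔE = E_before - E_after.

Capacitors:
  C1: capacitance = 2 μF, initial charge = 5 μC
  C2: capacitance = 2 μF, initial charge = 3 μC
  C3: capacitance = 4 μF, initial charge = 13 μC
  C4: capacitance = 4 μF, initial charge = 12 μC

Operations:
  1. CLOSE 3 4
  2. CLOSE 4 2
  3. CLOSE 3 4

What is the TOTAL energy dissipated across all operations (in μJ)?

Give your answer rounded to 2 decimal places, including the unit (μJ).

Initial: C1(2μF, Q=5μC, V=2.50V), C2(2μF, Q=3μC, V=1.50V), C3(4μF, Q=13μC, V=3.25V), C4(4μF, Q=12μC, V=3.00V)
Op 1: CLOSE 3-4: Q_total=25.00, C_total=8.00, V=3.12; Q3=12.50, Q4=12.50; dissipated=0.062
Op 2: CLOSE 4-2: Q_total=15.50, C_total=6.00, V=2.58; Q4=10.33, Q2=5.17; dissipated=1.760
Op 3: CLOSE 3-4: Q_total=22.83, C_total=8.00, V=2.85; Q3=11.42, Q4=11.42; dissipated=0.293
Total dissipated: 2.116 μJ

Answer: 2.12 μJ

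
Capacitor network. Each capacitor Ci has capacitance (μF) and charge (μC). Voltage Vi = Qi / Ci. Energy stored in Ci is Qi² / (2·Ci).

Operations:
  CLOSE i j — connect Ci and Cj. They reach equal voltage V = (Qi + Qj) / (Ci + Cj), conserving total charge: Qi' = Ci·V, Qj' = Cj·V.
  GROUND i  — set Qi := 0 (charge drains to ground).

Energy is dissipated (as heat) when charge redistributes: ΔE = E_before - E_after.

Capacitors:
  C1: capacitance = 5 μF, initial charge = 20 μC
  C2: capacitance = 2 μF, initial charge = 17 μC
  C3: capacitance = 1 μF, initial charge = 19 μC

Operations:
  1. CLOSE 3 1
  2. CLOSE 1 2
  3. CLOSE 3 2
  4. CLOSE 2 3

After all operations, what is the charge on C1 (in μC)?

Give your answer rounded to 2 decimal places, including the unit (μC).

Initial: C1(5μF, Q=20μC, V=4.00V), C2(2μF, Q=17μC, V=8.50V), C3(1μF, Q=19μC, V=19.00V)
Op 1: CLOSE 3-1: Q_total=39.00, C_total=6.00, V=6.50; Q3=6.50, Q1=32.50; dissipated=93.750
Op 2: CLOSE 1-2: Q_total=49.50, C_total=7.00, V=7.07; Q1=35.36, Q2=14.14; dissipated=2.857
Op 3: CLOSE 3-2: Q_total=20.64, C_total=3.00, V=6.88; Q3=6.88, Q2=13.76; dissipated=0.109
Op 4: CLOSE 2-3: Q_total=20.64, C_total=3.00, V=6.88; Q2=13.76, Q3=6.88; dissipated=0.000
Final charges: Q1=35.36, Q2=13.76, Q3=6.88

Answer: 35.36 μC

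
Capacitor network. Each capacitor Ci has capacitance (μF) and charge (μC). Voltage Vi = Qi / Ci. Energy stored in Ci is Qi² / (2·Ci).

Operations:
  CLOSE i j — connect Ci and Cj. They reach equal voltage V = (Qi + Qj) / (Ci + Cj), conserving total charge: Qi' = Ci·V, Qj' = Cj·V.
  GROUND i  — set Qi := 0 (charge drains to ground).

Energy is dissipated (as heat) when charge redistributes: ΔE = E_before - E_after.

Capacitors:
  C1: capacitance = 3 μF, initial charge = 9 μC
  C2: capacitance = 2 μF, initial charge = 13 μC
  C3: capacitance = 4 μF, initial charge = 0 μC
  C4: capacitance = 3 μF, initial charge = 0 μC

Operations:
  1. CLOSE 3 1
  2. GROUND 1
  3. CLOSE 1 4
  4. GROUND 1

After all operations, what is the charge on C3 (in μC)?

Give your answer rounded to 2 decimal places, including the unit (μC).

Answer: 5.14 μC

Derivation:
Initial: C1(3μF, Q=9μC, V=3.00V), C2(2μF, Q=13μC, V=6.50V), C3(4μF, Q=0μC, V=0.00V), C4(3μF, Q=0μC, V=0.00V)
Op 1: CLOSE 3-1: Q_total=9.00, C_total=7.00, V=1.29; Q3=5.14, Q1=3.86; dissipated=7.714
Op 2: GROUND 1: Q1=0; energy lost=2.480
Op 3: CLOSE 1-4: Q_total=0.00, C_total=6.00, V=0.00; Q1=0.00, Q4=0.00; dissipated=0.000
Op 4: GROUND 1: Q1=0; energy lost=0.000
Final charges: Q1=0.00, Q2=13.00, Q3=5.14, Q4=0.00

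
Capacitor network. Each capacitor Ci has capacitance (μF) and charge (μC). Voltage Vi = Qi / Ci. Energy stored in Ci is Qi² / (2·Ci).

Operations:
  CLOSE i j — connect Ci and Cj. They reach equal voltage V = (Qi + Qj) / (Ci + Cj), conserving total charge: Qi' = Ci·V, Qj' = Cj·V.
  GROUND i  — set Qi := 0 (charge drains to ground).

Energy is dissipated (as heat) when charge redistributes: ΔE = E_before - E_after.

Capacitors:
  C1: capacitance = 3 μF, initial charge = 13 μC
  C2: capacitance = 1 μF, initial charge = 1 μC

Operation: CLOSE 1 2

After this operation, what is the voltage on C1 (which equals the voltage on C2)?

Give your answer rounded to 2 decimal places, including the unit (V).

Initial: C1(3μF, Q=13μC, V=4.33V), C2(1μF, Q=1μC, V=1.00V)
Op 1: CLOSE 1-2: Q_total=14.00, C_total=4.00, V=3.50; Q1=10.50, Q2=3.50; dissipated=4.167

Answer: 3.50 V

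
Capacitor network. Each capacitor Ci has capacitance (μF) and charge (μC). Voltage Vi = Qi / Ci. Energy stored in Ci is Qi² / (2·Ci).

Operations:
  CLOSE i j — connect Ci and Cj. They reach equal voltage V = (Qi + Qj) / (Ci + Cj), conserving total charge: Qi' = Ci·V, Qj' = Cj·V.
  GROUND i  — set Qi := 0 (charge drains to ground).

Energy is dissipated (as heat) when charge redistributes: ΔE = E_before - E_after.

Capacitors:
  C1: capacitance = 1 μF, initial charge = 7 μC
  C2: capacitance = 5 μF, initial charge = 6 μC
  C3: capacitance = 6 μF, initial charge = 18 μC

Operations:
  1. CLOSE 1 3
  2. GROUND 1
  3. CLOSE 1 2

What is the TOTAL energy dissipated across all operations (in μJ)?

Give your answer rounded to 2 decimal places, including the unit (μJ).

Initial: C1(1μF, Q=7μC, V=7.00V), C2(5μF, Q=6μC, V=1.20V), C3(6μF, Q=18μC, V=3.00V)
Op 1: CLOSE 1-3: Q_total=25.00, C_total=7.00, V=3.57; Q1=3.57, Q3=21.43; dissipated=6.857
Op 2: GROUND 1: Q1=0; energy lost=6.378
Op 3: CLOSE 1-2: Q_total=6.00, C_total=6.00, V=1.00; Q1=1.00, Q2=5.00; dissipated=0.600
Total dissipated: 13.835 μJ

Answer: 13.83 μJ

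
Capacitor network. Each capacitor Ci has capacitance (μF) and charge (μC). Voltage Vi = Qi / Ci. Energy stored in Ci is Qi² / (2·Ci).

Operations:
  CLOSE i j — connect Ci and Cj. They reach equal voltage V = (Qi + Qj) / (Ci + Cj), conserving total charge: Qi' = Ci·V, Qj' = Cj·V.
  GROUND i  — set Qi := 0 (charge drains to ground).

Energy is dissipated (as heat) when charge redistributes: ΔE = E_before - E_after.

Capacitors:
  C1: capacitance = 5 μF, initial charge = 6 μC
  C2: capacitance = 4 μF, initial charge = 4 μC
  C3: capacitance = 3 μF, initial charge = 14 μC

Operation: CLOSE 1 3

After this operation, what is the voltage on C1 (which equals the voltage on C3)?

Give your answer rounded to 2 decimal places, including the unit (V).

Initial: C1(5μF, Q=6μC, V=1.20V), C2(4μF, Q=4μC, V=1.00V), C3(3μF, Q=14μC, V=4.67V)
Op 1: CLOSE 1-3: Q_total=20.00, C_total=8.00, V=2.50; Q1=12.50, Q3=7.50; dissipated=11.267

Answer: 2.50 V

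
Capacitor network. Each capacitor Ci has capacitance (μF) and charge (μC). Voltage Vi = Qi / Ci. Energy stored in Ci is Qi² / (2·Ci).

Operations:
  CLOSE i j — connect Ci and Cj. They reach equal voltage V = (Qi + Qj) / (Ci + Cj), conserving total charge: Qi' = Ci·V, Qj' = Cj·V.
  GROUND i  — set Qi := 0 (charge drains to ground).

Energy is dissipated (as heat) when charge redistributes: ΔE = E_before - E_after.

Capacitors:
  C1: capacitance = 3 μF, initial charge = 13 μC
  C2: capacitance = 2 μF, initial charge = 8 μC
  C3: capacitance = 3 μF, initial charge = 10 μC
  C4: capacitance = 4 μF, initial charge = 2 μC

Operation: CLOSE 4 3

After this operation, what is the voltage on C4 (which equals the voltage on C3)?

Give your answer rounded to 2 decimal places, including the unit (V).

Answer: 1.71 V

Derivation:
Initial: C1(3μF, Q=13μC, V=4.33V), C2(2μF, Q=8μC, V=4.00V), C3(3μF, Q=10μC, V=3.33V), C4(4μF, Q=2μC, V=0.50V)
Op 1: CLOSE 4-3: Q_total=12.00, C_total=7.00, V=1.71; Q4=6.86, Q3=5.14; dissipated=6.881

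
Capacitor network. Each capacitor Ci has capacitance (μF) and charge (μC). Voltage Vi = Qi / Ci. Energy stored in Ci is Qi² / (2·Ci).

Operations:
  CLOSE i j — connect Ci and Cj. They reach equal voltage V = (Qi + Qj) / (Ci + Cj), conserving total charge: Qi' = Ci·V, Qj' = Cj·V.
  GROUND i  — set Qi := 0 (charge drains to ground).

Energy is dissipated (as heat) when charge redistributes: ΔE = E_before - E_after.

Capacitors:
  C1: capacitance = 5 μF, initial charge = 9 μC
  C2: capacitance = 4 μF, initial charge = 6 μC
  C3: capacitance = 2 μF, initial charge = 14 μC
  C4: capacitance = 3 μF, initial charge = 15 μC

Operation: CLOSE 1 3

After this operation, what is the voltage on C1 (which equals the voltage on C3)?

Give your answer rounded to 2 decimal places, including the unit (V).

Initial: C1(5μF, Q=9μC, V=1.80V), C2(4μF, Q=6μC, V=1.50V), C3(2μF, Q=14μC, V=7.00V), C4(3μF, Q=15μC, V=5.00V)
Op 1: CLOSE 1-3: Q_total=23.00, C_total=7.00, V=3.29; Q1=16.43, Q3=6.57; dissipated=19.314

Answer: 3.29 V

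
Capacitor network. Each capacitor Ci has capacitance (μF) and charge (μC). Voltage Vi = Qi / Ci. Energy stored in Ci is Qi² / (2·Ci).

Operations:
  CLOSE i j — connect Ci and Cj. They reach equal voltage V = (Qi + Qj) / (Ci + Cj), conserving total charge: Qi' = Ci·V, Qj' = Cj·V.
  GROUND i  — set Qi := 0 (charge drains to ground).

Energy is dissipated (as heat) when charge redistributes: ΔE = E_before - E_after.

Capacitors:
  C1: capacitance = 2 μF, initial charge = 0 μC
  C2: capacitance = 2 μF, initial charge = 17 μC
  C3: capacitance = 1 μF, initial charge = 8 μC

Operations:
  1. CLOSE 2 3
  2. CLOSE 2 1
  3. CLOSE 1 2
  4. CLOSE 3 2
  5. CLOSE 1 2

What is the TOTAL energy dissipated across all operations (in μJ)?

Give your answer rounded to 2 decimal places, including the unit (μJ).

Initial: C1(2μF, Q=0μC, V=0.00V), C2(2μF, Q=17μC, V=8.50V), C3(1μF, Q=8μC, V=8.00V)
Op 1: CLOSE 2-3: Q_total=25.00, C_total=3.00, V=8.33; Q2=16.67, Q3=8.33; dissipated=0.083
Op 2: CLOSE 2-1: Q_total=16.67, C_total=4.00, V=4.17; Q2=8.33, Q1=8.33; dissipated=34.722
Op 3: CLOSE 1-2: Q_total=16.67, C_total=4.00, V=4.17; Q1=8.33, Q2=8.33; dissipated=0.000
Op 4: CLOSE 3-2: Q_total=16.67, C_total=3.00, V=5.56; Q3=5.56, Q2=11.11; dissipated=5.787
Op 5: CLOSE 1-2: Q_total=19.44, C_total=4.00, V=4.86; Q1=9.72, Q2=9.72; dissipated=0.965
Total dissipated: 41.557 μJ

Answer: 41.56 μJ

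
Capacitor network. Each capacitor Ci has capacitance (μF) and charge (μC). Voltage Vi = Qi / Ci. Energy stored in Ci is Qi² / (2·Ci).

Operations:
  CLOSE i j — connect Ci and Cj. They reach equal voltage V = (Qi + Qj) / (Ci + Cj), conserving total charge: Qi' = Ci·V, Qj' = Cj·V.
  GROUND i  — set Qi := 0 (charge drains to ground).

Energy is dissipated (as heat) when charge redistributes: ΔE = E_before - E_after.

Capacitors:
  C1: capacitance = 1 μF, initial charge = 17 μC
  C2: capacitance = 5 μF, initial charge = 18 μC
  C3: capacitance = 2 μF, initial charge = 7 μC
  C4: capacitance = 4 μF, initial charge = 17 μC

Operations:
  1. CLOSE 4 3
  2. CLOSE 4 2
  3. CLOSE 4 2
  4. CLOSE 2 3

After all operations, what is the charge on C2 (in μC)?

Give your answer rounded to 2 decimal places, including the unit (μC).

Initial: C1(1μF, Q=17μC, V=17.00V), C2(5μF, Q=18μC, V=3.60V), C3(2μF, Q=7μC, V=3.50V), C4(4μF, Q=17μC, V=4.25V)
Op 1: CLOSE 4-3: Q_total=24.00, C_total=6.00, V=4.00; Q4=16.00, Q3=8.00; dissipated=0.375
Op 2: CLOSE 4-2: Q_total=34.00, C_total=9.00, V=3.78; Q4=15.11, Q2=18.89; dissipated=0.178
Op 3: CLOSE 4-2: Q_total=34.00, C_total=9.00, V=3.78; Q4=15.11, Q2=18.89; dissipated=0.000
Op 4: CLOSE 2-3: Q_total=26.89, C_total=7.00, V=3.84; Q2=19.21, Q3=7.68; dissipated=0.035
Final charges: Q1=17.00, Q2=19.21, Q3=7.68, Q4=15.11

Answer: 19.21 μC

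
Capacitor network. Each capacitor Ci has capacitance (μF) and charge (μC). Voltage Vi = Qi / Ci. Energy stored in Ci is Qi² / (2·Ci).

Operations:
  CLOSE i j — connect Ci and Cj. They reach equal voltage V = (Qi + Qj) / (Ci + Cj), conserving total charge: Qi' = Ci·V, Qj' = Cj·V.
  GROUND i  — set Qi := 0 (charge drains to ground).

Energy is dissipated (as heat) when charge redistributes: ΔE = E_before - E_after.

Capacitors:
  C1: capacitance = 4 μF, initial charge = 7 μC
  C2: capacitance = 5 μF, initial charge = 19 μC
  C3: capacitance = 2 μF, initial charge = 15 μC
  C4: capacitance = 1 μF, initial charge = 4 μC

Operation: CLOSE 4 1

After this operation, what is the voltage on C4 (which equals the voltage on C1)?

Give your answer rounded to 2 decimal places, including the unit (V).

Answer: 2.20 V

Derivation:
Initial: C1(4μF, Q=7μC, V=1.75V), C2(5μF, Q=19μC, V=3.80V), C3(2μF, Q=15μC, V=7.50V), C4(1μF, Q=4μC, V=4.00V)
Op 1: CLOSE 4-1: Q_total=11.00, C_total=5.00, V=2.20; Q4=2.20, Q1=8.80; dissipated=2.025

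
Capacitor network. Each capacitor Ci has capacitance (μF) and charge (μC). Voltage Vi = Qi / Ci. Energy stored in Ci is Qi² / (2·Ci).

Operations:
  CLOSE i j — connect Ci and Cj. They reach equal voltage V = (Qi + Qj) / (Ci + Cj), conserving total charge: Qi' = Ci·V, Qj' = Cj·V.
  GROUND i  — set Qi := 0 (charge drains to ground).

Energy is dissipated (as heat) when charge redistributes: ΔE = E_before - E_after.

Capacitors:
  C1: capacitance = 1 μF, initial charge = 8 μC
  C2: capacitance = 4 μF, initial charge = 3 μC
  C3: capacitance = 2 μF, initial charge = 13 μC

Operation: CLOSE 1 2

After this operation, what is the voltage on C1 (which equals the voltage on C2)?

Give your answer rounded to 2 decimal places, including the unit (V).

Answer: 2.20 V

Derivation:
Initial: C1(1μF, Q=8μC, V=8.00V), C2(4μF, Q=3μC, V=0.75V), C3(2μF, Q=13μC, V=6.50V)
Op 1: CLOSE 1-2: Q_total=11.00, C_total=5.00, V=2.20; Q1=2.20, Q2=8.80; dissipated=21.025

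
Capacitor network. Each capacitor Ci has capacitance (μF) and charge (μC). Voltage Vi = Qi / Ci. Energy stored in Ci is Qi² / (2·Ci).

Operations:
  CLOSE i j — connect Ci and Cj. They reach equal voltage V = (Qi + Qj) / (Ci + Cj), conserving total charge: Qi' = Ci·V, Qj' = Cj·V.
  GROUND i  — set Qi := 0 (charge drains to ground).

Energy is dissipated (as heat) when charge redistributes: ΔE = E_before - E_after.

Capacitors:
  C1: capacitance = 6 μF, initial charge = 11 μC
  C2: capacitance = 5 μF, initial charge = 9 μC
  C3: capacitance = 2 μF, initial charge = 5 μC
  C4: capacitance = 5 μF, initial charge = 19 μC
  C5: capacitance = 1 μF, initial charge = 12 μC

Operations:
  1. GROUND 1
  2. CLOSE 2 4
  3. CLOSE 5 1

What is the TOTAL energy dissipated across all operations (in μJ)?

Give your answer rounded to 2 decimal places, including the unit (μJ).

Initial: C1(6μF, Q=11μC, V=1.83V), C2(5μF, Q=9μC, V=1.80V), C3(2μF, Q=5μC, V=2.50V), C4(5μF, Q=19μC, V=3.80V), C5(1μF, Q=12μC, V=12.00V)
Op 1: GROUND 1: Q1=0; energy lost=10.083
Op 2: CLOSE 2-4: Q_total=28.00, C_total=10.00, V=2.80; Q2=14.00, Q4=14.00; dissipated=5.000
Op 3: CLOSE 5-1: Q_total=12.00, C_total=7.00, V=1.71; Q5=1.71, Q1=10.29; dissipated=61.714
Total dissipated: 76.798 μJ

Answer: 76.80 μJ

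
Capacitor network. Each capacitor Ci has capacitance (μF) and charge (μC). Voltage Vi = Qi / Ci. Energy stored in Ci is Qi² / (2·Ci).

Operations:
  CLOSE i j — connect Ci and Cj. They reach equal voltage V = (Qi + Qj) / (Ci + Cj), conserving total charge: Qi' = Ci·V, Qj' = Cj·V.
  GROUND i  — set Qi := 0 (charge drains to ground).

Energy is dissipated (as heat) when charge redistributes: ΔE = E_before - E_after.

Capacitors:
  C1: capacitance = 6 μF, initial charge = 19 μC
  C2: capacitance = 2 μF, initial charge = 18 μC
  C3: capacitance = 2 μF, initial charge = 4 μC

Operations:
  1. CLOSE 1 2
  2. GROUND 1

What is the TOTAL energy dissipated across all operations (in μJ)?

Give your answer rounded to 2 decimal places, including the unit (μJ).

Answer: 89.69 μJ

Derivation:
Initial: C1(6μF, Q=19μC, V=3.17V), C2(2μF, Q=18μC, V=9.00V), C3(2μF, Q=4μC, V=2.00V)
Op 1: CLOSE 1-2: Q_total=37.00, C_total=8.00, V=4.62; Q1=27.75, Q2=9.25; dissipated=25.521
Op 2: GROUND 1: Q1=0; energy lost=64.172
Total dissipated: 89.693 μJ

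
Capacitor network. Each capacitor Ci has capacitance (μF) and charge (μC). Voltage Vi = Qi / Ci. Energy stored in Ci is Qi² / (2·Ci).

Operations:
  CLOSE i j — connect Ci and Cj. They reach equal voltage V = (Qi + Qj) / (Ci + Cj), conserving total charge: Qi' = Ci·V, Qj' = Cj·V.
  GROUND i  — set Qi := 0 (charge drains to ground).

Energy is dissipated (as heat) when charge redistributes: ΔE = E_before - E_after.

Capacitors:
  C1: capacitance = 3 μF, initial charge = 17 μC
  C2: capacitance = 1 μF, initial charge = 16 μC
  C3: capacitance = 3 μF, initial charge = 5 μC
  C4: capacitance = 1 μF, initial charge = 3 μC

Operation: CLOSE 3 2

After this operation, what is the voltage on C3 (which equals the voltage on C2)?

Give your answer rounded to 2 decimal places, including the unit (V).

Initial: C1(3μF, Q=17μC, V=5.67V), C2(1μF, Q=16μC, V=16.00V), C3(3μF, Q=5μC, V=1.67V), C4(1μF, Q=3μC, V=3.00V)
Op 1: CLOSE 3-2: Q_total=21.00, C_total=4.00, V=5.25; Q3=15.75, Q2=5.25; dissipated=77.042

Answer: 5.25 V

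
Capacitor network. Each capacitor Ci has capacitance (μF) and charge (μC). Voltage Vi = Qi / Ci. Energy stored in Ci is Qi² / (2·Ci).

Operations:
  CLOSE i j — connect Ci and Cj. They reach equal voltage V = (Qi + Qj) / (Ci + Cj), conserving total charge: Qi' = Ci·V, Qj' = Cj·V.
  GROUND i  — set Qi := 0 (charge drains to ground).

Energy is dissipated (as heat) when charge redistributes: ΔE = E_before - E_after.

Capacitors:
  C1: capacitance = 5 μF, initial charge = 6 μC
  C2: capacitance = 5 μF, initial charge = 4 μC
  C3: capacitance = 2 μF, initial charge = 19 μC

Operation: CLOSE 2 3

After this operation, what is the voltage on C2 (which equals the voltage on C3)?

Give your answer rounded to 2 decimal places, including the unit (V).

Initial: C1(5μF, Q=6μC, V=1.20V), C2(5μF, Q=4μC, V=0.80V), C3(2μF, Q=19μC, V=9.50V)
Op 1: CLOSE 2-3: Q_total=23.00, C_total=7.00, V=3.29; Q2=16.43, Q3=6.57; dissipated=54.064

Answer: 3.29 V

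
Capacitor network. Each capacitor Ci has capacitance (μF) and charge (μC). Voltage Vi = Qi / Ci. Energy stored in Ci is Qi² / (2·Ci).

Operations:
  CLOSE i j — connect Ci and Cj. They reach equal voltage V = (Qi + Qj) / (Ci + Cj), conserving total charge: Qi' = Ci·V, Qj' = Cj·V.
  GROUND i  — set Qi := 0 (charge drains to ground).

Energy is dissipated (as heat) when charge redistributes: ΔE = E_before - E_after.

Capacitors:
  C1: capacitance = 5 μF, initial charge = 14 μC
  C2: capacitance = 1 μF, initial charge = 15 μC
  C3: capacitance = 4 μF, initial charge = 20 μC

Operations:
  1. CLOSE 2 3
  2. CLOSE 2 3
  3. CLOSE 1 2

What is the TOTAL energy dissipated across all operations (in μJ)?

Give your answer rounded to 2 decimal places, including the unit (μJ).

Initial: C1(5μF, Q=14μC, V=2.80V), C2(1μF, Q=15μC, V=15.00V), C3(4μF, Q=20μC, V=5.00V)
Op 1: CLOSE 2-3: Q_total=35.00, C_total=5.00, V=7.00; Q2=7.00, Q3=28.00; dissipated=40.000
Op 2: CLOSE 2-3: Q_total=35.00, C_total=5.00, V=7.00; Q2=7.00, Q3=28.00; dissipated=0.000
Op 3: CLOSE 1-2: Q_total=21.00, C_total=6.00, V=3.50; Q1=17.50, Q2=3.50; dissipated=7.350
Total dissipated: 47.350 μJ

Answer: 47.35 μJ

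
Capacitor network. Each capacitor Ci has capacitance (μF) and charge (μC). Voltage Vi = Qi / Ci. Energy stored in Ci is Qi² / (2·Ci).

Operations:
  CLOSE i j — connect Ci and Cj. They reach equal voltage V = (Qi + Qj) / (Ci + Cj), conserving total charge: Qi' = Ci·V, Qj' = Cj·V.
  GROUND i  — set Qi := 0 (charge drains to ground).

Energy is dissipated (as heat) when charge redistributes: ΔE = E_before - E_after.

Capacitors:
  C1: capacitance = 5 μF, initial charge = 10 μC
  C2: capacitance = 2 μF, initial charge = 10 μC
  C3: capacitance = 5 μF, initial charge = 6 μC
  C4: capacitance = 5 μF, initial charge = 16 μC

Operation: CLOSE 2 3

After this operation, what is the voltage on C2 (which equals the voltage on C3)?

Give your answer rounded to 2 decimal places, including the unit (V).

Answer: 2.29 V

Derivation:
Initial: C1(5μF, Q=10μC, V=2.00V), C2(2μF, Q=10μC, V=5.00V), C3(5μF, Q=6μC, V=1.20V), C4(5μF, Q=16μC, V=3.20V)
Op 1: CLOSE 2-3: Q_total=16.00, C_total=7.00, V=2.29; Q2=4.57, Q3=11.43; dissipated=10.314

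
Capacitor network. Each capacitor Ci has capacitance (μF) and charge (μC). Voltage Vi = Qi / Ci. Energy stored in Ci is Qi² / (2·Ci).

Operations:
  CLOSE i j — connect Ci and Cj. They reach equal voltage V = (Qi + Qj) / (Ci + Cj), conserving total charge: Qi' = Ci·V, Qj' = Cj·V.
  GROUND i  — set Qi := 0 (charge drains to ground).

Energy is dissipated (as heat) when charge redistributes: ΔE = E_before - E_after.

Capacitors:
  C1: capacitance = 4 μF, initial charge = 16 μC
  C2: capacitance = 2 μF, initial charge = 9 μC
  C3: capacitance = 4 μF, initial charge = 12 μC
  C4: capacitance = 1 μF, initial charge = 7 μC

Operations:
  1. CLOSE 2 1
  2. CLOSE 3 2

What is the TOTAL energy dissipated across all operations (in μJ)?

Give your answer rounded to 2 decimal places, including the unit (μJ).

Initial: C1(4μF, Q=16μC, V=4.00V), C2(2μF, Q=9μC, V=4.50V), C3(4μF, Q=12μC, V=3.00V), C4(1μF, Q=7μC, V=7.00V)
Op 1: CLOSE 2-1: Q_total=25.00, C_total=6.00, V=4.17; Q2=8.33, Q1=16.67; dissipated=0.167
Op 2: CLOSE 3-2: Q_total=20.33, C_total=6.00, V=3.39; Q3=13.56, Q2=6.78; dissipated=0.907
Total dissipated: 1.074 μJ

Answer: 1.07 μJ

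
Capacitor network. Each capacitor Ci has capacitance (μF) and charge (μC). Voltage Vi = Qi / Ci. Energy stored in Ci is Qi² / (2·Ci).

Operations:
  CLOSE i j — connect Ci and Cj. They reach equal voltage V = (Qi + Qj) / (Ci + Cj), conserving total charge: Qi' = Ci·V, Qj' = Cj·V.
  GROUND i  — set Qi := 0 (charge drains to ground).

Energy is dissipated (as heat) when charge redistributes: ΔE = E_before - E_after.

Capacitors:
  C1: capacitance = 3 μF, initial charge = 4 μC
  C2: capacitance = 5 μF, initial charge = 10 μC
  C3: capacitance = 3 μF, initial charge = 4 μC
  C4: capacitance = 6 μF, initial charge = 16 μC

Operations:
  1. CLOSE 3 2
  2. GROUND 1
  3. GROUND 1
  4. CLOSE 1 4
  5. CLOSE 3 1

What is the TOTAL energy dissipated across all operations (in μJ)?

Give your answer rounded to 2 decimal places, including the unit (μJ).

Initial: C1(3μF, Q=4μC, V=1.33V), C2(5μF, Q=10μC, V=2.00V), C3(3μF, Q=4μC, V=1.33V), C4(6μF, Q=16μC, V=2.67V)
Op 1: CLOSE 3-2: Q_total=14.00, C_total=8.00, V=1.75; Q3=5.25, Q2=8.75; dissipated=0.417
Op 2: GROUND 1: Q1=0; energy lost=2.667
Op 3: GROUND 1: Q1=0; energy lost=0.000
Op 4: CLOSE 1-4: Q_total=16.00, C_total=9.00, V=1.78; Q1=5.33, Q4=10.67; dissipated=7.111
Op 5: CLOSE 3-1: Q_total=10.58, C_total=6.00, V=1.76; Q3=5.29, Q1=5.29; dissipated=0.001
Total dissipated: 10.195 μJ

Answer: 10.20 μJ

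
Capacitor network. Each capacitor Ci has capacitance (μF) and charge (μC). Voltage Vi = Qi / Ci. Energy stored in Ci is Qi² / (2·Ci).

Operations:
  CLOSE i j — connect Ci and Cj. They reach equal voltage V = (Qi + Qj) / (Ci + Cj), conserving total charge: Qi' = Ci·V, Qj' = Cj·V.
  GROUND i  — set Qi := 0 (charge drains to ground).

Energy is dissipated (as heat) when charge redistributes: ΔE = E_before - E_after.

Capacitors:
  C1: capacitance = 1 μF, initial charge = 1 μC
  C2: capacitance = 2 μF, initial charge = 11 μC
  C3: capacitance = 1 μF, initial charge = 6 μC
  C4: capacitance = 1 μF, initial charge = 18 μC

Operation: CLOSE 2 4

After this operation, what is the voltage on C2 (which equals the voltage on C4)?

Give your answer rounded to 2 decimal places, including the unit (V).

Answer: 9.67 V

Derivation:
Initial: C1(1μF, Q=1μC, V=1.00V), C2(2μF, Q=11μC, V=5.50V), C3(1μF, Q=6μC, V=6.00V), C4(1μF, Q=18μC, V=18.00V)
Op 1: CLOSE 2-4: Q_total=29.00, C_total=3.00, V=9.67; Q2=19.33, Q4=9.67; dissipated=52.083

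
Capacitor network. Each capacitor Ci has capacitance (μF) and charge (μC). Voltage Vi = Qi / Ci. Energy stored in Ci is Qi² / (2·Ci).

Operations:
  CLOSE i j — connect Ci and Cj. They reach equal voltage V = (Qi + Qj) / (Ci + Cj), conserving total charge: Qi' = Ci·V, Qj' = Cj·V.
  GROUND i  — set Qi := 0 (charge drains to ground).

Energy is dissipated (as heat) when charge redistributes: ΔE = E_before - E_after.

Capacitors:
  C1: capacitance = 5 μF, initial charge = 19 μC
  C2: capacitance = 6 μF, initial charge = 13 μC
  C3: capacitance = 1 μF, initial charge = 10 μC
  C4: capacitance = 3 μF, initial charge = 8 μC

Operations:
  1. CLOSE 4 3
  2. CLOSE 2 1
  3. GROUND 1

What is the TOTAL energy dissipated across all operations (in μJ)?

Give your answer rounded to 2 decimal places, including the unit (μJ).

Initial: C1(5μF, Q=19μC, V=3.80V), C2(6μF, Q=13μC, V=2.17V), C3(1μF, Q=10μC, V=10.00V), C4(3μF, Q=8μC, V=2.67V)
Op 1: CLOSE 4-3: Q_total=18.00, C_total=4.00, V=4.50; Q4=13.50, Q3=4.50; dissipated=20.167
Op 2: CLOSE 2-1: Q_total=32.00, C_total=11.00, V=2.91; Q2=17.45, Q1=14.55; dissipated=3.638
Op 3: GROUND 1: Q1=0; energy lost=21.157
Total dissipated: 44.962 μJ

Answer: 44.96 μJ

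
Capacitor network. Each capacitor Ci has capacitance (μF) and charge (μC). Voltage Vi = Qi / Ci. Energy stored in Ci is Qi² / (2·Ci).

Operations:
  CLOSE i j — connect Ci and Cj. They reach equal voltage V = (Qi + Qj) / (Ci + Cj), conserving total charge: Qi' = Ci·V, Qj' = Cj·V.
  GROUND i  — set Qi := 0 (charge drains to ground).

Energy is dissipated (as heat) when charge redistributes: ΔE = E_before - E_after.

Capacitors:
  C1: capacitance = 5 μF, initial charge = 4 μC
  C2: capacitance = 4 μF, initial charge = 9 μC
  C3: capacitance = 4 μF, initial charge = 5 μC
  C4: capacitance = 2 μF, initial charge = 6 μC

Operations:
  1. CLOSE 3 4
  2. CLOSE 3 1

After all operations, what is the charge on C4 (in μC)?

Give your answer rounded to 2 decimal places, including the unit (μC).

Answer: 3.67 μC

Derivation:
Initial: C1(5μF, Q=4μC, V=0.80V), C2(4μF, Q=9μC, V=2.25V), C3(4μF, Q=5μC, V=1.25V), C4(2μF, Q=6μC, V=3.00V)
Op 1: CLOSE 3-4: Q_total=11.00, C_total=6.00, V=1.83; Q3=7.33, Q4=3.67; dissipated=2.042
Op 2: CLOSE 3-1: Q_total=11.33, C_total=9.00, V=1.26; Q3=5.04, Q1=6.30; dissipated=1.186
Final charges: Q1=6.30, Q2=9.00, Q3=5.04, Q4=3.67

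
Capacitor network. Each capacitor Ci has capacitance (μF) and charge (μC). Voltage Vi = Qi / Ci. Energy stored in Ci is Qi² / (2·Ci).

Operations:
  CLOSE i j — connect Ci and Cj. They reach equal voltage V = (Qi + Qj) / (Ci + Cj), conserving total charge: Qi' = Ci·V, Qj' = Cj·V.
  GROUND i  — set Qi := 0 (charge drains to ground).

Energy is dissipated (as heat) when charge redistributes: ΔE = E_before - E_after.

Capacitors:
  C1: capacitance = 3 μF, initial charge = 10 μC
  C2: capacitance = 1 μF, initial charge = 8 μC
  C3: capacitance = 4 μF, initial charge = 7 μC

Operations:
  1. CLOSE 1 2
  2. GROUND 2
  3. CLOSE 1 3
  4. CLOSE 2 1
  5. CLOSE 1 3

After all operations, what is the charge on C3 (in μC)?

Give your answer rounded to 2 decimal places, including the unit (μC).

Initial: C1(3μF, Q=10μC, V=3.33V), C2(1μF, Q=8μC, V=8.00V), C3(4μF, Q=7μC, V=1.75V)
Op 1: CLOSE 1-2: Q_total=18.00, C_total=4.00, V=4.50; Q1=13.50, Q2=4.50; dissipated=8.167
Op 2: GROUND 2: Q2=0; energy lost=10.125
Op 3: CLOSE 1-3: Q_total=20.50, C_total=7.00, V=2.93; Q1=8.79, Q3=11.71; dissipated=6.482
Op 4: CLOSE 2-1: Q_total=8.79, C_total=4.00, V=2.20; Q2=2.20, Q1=6.59; dissipated=3.216
Op 5: CLOSE 1-3: Q_total=18.30, C_total=7.00, V=2.61; Q1=7.84, Q3=10.46; dissipated=0.459
Final charges: Q1=7.84, Q2=2.20, Q3=10.46

Answer: 10.46 μC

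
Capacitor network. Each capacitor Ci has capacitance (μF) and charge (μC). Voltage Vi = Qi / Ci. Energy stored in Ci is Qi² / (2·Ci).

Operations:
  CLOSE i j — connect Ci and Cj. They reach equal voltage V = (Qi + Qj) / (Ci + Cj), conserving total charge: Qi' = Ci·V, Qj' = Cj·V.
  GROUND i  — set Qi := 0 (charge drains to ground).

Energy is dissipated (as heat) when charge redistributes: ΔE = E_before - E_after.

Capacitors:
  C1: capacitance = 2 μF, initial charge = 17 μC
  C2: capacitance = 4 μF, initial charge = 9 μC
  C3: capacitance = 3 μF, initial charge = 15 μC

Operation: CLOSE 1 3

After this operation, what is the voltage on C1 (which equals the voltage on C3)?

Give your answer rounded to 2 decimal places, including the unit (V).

Answer: 6.40 V

Derivation:
Initial: C1(2μF, Q=17μC, V=8.50V), C2(4μF, Q=9μC, V=2.25V), C3(3μF, Q=15μC, V=5.00V)
Op 1: CLOSE 1-3: Q_total=32.00, C_total=5.00, V=6.40; Q1=12.80, Q3=19.20; dissipated=7.350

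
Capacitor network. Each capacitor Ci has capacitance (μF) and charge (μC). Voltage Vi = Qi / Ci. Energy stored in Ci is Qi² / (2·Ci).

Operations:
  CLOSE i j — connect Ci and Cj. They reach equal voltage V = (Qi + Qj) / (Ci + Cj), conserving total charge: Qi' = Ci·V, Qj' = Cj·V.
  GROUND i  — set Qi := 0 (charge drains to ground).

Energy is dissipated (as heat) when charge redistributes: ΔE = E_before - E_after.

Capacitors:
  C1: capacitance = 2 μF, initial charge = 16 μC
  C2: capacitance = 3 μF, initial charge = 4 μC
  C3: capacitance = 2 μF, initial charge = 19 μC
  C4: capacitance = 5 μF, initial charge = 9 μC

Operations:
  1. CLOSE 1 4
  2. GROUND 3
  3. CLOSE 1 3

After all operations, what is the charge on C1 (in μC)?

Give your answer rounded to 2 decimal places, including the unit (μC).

Answer: 3.57 μC

Derivation:
Initial: C1(2μF, Q=16μC, V=8.00V), C2(3μF, Q=4μC, V=1.33V), C3(2μF, Q=19μC, V=9.50V), C4(5μF, Q=9μC, V=1.80V)
Op 1: CLOSE 1-4: Q_total=25.00, C_total=7.00, V=3.57; Q1=7.14, Q4=17.86; dissipated=27.457
Op 2: GROUND 3: Q3=0; energy lost=90.250
Op 3: CLOSE 1-3: Q_total=7.14, C_total=4.00, V=1.79; Q1=3.57, Q3=3.57; dissipated=6.378
Final charges: Q1=3.57, Q2=4.00, Q3=3.57, Q4=17.86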